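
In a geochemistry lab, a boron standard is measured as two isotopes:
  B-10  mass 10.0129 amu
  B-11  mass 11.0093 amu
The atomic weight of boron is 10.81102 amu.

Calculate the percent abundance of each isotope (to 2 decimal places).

B-10: 19.90%, B-11: 80.10%

Writing the weighted mean with unknown fraction x of B-10:
10.0129·x + 11.0093·(1 − x) = 10.81102
(10.0129 − 11.0093)·x = 10.81102 − 11.0093
x = -0.19828 / -0.9964 = 0.19900 → 19.90% B-10, 80.10% B-11.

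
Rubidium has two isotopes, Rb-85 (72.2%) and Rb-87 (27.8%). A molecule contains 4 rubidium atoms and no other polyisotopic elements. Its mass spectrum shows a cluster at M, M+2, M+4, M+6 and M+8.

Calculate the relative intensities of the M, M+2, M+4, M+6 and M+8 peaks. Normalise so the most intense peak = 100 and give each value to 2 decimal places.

64.93 : 100.00 : 57.76 : 14.83 : 1.43

The 4 Rb atoms are independent, so intensities follow the terms of (0.722 + 0.278)^4.
P(M) = 0.722^4 = 0.271737
P(M+2) = 4 × 0.722^3 × 0.278^1 = 0.418520
P(M+4) = 6 × 0.722^2 × 0.278^2 = 0.241721
P(M+6) = 4 × 0.722^1 × 0.278^3 = 0.062049
P(M+8) = 0.278^4 = 0.005973
The M+2 peak is largest (0.418520); scaling to 100 gives 64.93 : 100.00 : 57.76 : 14.83 : 1.43.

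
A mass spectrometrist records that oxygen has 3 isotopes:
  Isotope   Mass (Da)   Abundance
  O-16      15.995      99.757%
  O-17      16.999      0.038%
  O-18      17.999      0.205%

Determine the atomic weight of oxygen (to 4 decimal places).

Average mass = Σ (abundance × isotope mass) = 0.99757 × 15.995 + 0.00038 × 16.999 + 0.00205 × 17.999
= 15.95613 + 0.00646 + 0.03690 = 15.99949 Da

15.9995 Da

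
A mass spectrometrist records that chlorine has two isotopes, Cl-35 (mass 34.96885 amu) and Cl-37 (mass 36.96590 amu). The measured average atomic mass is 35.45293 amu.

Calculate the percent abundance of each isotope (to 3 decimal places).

Cl-35: 75.760%, Cl-37: 24.240%

Writing the weighted mean with unknown fraction x of Cl-35:
34.96885·x + 36.96590·(1 − x) = 35.45293
(34.96885 − 36.96590)·x = 35.45293 − 36.96590
x = -1.51297 / -1.99705 = 0.75760 → 75.760% Cl-35, 24.240% Cl-37.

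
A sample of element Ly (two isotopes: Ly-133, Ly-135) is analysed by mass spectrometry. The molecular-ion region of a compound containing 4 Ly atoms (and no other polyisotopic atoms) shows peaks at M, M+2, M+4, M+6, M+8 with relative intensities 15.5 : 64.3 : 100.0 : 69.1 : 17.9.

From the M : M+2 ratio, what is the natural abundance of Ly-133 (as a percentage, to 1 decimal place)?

49.1%

Write p for the Ly-133 fraction. I(M+2)/I(M) = [C(4,1)·p^3·(1−p)] / p^4 = 4·(1−p)/p = 64.3/15.5 = 4.1484
(1−p)/p = 4.1484/4 = 1.0371  ⇒  p = 1/(1 + 1.0371) = 0.4909
Ly-133: 49.1%, Ly-135: 50.9%.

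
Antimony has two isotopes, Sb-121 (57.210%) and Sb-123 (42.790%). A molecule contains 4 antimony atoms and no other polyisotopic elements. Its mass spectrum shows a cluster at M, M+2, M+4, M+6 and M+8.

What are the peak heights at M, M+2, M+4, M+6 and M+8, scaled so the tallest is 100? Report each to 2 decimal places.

29.79 : 89.13 : 100.00 : 49.86 : 9.32

The 4 Sb atoms are independent, so intensities follow the terms of (0.57210 + 0.42790)^4.
P(M) = 0.57210^4 = 0.107124
P(M+2) = 4 × 0.57210^3 × 0.42790^1 = 0.320493
P(M+4) = 6 × 0.57210^2 × 0.42790^2 = 0.359567
P(M+6) = 4 × 0.57210^1 × 0.42790^3 = 0.179291
P(M+8) = 0.42790^4 = 0.033525
The M+4 peak is largest (0.359567); scaling to 100 gives 29.79 : 89.13 : 100.00 : 49.86 : 9.32.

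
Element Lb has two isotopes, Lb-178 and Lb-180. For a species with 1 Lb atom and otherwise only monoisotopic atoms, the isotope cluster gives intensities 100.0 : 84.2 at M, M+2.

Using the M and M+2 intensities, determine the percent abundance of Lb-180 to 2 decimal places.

45.71%

Write p for the Lb-178 fraction. I(M+2)/I(M) = [C(1,1)·p^0·(1−p)] / p^1 = 1·(1−p)/p = 84.2/100.0 = 0.8420
(1−p)/p = 0.8420/1 = 0.8420  ⇒  p = 1/(1 + 0.8420) = 0.5429
Lb-178: 54.29%, Lb-180: 45.71%.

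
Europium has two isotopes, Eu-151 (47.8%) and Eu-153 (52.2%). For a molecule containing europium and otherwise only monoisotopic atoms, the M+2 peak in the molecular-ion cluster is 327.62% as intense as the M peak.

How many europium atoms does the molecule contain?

For n independent Eu atoms, I(M+2)/I(M) = n · (abundance Eu-153) / (abundance Eu-151) = n · 0.522/0.478.
n = 3.2762 × 0.478/0.522 = 3.00 ≈ 3

3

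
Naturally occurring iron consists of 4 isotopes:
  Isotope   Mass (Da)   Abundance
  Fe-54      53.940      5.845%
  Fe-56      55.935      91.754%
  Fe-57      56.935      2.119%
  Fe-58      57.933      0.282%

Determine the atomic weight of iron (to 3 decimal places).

55.845 Da

Ar = Σ fᵢ·mᵢ = 0.05845 × 53.940 + 0.91754 × 55.935 + 0.02119 × 56.935 + 0.00282 × 57.933
= 3.1528 + 51.3226 + 1.2065 + 0.1634 = 55.8453 Da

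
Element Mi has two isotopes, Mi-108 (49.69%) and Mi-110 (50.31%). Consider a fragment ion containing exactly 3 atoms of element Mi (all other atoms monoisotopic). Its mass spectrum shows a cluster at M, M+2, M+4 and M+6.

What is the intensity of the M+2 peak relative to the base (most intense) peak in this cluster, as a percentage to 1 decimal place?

98.8%

Term probabilities: M 0.1227, M+2 0.3727, M+4 0.3773, M+6 0.1273. Base peak = M+4.
P(M+4) = C(3,2) × 0.4969^1 × 0.5031^2 = 3 × 0.4969 × 0.25310961 = 0.377310 (base)
P(M+2) = C(3,1) × 0.4969^2 × 0.5031^1 = 3 × 0.24690961 × 0.5031 = 0.372661
Relative intensity = 0.372661 / 0.377310 × 100 = 98.8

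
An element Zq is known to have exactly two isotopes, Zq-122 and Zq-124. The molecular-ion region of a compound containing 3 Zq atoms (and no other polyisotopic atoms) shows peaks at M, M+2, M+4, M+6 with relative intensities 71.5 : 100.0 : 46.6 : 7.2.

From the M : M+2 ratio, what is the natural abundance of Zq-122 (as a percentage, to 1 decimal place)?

If p is the fraction of Zq that is Zq-122, then I(M+2)/I(M) = [C(3,1)·p^2·(1−p)] / p^3 = 3·(1−p)/p = 100.0/71.5 = 1.3986
(1−p)/p = 1.3986/3 = 0.4662  ⇒  p = 1/(1 + 0.4662) = 0.6820
Zq-122: 68.2%, Zq-124: 31.8%.

68.2%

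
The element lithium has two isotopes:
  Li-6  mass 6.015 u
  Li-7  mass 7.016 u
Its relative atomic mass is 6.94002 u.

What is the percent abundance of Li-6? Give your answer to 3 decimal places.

With x = fraction of Li-6 (so Li-7 is 1 − x):
6.015·x + 7.016·(1 − x) = 6.94002
(6.015 − 7.016)·x = 6.94002 − 7.016
x = -0.07598 / -1.001 = 0.07590 → 7.590% Li-6, 92.410% Li-7.

7.590%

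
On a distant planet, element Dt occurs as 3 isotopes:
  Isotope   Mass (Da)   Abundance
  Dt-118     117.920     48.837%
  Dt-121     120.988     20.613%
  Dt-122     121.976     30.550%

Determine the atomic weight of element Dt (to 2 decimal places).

Ar = Σ fᵢ·mᵢ = 0.48837 × 117.920 + 0.20613 × 120.988 + 0.30550 × 121.976
= 57.5886 + 24.9393 + 37.2637 = 119.7916 Da

119.79 Da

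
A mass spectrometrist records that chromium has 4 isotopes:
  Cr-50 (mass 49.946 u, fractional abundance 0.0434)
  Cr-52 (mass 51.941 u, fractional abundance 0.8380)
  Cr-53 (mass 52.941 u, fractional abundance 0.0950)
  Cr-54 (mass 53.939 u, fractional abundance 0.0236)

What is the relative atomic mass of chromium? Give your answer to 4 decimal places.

51.9966 u

The abundance-weighted mean is 0.0434 × 49.946 + 0.8380 × 51.941 + 0.0950 × 52.941 + 0.0236 × 53.939
= 2.16766 + 43.52656 + 5.02940 + 1.27296 = 51.99658 u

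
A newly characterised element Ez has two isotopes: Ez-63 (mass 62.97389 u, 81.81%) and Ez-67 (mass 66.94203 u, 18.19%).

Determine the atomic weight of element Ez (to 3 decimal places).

Ar = Σ fᵢ·mᵢ = 0.8181 × 62.97389 + 0.1819 × 66.94203
= 51.518939 + 12.176755 = 63.695694 u

63.696 u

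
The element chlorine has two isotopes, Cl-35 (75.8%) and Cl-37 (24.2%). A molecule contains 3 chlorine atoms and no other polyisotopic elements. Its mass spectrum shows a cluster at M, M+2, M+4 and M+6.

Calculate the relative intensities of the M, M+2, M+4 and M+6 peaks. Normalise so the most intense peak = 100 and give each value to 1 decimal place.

100.0 : 95.8 : 30.6 : 3.3

Expanding (0.758 + 0.242)^3:
P(M) = 0.758^3 = 0.435520
P(M+2) = 3 × 0.758^2 × 0.242^1 = 0.417133
P(M+4) = 3 × 0.758^1 × 0.242^2 = 0.133175
P(M+6) = 0.242^3 = 0.014172
The M peak is largest (0.435520); scaling to 100 gives 100.0 : 95.8 : 30.6 : 3.3.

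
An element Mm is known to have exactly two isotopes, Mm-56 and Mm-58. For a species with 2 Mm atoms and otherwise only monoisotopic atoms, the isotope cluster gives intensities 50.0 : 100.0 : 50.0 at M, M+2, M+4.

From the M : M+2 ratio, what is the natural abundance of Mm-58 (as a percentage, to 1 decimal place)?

50.0%

Write p for the Mm-56 fraction. I(M+2)/I(M) = [C(2,1)·p^1·(1−p)] / p^2 = 2·(1−p)/p = 100.0/50.0 = 2.0000
(1−p)/p = 2.0000/2 = 1.0000  ⇒  p = 1/(1 + 1.0000) = 0.5000
Mm-56: 50.0%, Mm-58: 50.0%.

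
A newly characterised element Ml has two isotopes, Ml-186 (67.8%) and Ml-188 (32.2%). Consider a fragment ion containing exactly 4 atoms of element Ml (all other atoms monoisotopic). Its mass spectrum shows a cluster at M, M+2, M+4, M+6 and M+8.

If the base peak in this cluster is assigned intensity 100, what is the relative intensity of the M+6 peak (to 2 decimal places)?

22.56

(0.678 + 0.322)^4 gives M 0.2113, M+2 0.4014, M+4 0.2860, M+6 0.0905, M+8 0.0108; the largest is M+2.
P(M+2) = C(4,1) × 0.678^3 × 0.322^1 = 4 × 0.31166575 × 0.3220 = 0.401425 (base)
P(M+6) = C(4,3) × 0.678^1 × 0.322^3 = 4 × 0.6780 × 0.03338625 = 0.090544
Relative intensity = 0.090544 / 0.401425 × 100 = 22.56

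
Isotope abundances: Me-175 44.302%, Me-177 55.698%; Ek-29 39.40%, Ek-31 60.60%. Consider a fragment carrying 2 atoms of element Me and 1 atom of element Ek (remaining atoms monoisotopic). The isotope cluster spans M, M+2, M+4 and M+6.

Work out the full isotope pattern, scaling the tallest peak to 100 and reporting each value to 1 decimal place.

18.4 : 74.4 : 100.0 : 44.6

Element Me pattern (n=2): 0.19626672 : 0.49350656 : 0.31022672
Element Ek pattern (n=1): 0.3940 : 0.6060
Convolve the two distributions (both contribute in 2-u steps):
  M: 0.19626672×0.3940 = 0.077329
  M+2: 0.19626672×0.6060 + 0.49350656×0.3940 = 0.313379
  M+4: 0.49350656×0.6060 + 0.31022672×0.3940 = 0.421294
  M+6: 0.31022672×0.6060 = 0.187997
Scale to base peak (0.421294) = 100: 18.4 : 74.4 : 100.0 : 44.6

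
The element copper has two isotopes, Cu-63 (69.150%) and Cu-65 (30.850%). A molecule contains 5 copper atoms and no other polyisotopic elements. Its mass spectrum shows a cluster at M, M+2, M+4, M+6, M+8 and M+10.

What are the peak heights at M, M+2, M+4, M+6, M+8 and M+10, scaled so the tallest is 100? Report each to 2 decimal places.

44.83 : 100.00 : 89.23 : 39.81 : 8.88 : 0.79

Expanding (0.69150 + 0.30850)^5:
P(M) = 0.69150^5 = 0.158111
P(M+2) = 5 × 0.69150^4 × 0.30850^1 = 0.352691
P(M+4) = 10 × 0.69150^3 × 0.30850^2 = 0.314693
P(M+6) = 10 × 0.69150^2 × 0.30850^3 = 0.140394
P(M+8) = 5 × 0.69150^1 × 0.30850^4 = 0.031317
P(M+10) = 0.30850^5 = 0.002794
The M+2 peak is largest (0.352691); scaling to 100 gives 44.83 : 100.00 : 89.23 : 39.81 : 8.88 : 0.79.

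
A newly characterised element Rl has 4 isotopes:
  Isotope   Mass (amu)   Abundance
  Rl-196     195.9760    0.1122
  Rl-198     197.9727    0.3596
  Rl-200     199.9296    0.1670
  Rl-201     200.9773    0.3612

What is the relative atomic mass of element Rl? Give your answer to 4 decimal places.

Weight each isotope mass by its fractional abundance: 0.1122 × 195.9760 + 0.3596 × 197.9727 + 0.1670 × 199.9296 + 0.3612 × 200.9773
= 21.98851 + 71.19098 + 33.38824 + 72.59300 = 199.16073 amu

199.1607 amu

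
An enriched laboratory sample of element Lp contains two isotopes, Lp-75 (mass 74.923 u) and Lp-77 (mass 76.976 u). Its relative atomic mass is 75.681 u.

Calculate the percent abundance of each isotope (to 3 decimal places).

Let x be the fractional abundance of Lp-75; then Lp-77 has abundance 1 − x.
74.923·x + 76.976·(1 − x) = 75.681
(74.923 − 76.976)·x = 75.681 − 76.976
x = -1.295 / -2.053 = 0.63078 → 63.078% Lp-75, 36.922% Lp-77.

Lp-75: 63.078%, Lp-77: 36.922%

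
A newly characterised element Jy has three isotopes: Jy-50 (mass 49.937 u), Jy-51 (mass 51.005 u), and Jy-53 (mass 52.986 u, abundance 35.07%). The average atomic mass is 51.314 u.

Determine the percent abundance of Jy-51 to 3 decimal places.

28.812%

The remaining 64.93% is split between Jy-50 (fraction x) and Jy-51 (fraction 0.6493 − x).
Substituting: 49.937x + 51.005(0.6493 − x) = 32.7318098
(49.937 − 51.005)x = -0.3857367  ⇒  x = 0.36118, y = 0.28812
Jy-50: 36.118%, Jy-51: 28.812%.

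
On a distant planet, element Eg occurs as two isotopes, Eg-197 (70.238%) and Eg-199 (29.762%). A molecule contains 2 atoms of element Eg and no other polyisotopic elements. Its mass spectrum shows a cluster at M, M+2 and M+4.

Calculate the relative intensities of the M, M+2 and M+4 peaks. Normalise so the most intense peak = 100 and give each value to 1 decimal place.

100.0 : 84.7 : 18.0

The 2 Eg atoms are independent, so intensities follow the terms of (0.70238 + 0.29762)^2.
P(M) = 0.70238^2 = 0.493338
P(M+2) = 2 × 0.70238^1 × 0.29762^1 = 0.418085
P(M+4) = 0.29762^2 = 0.088578
The M peak is largest (0.493338); scaling to 100 gives 100.0 : 84.7 : 18.0.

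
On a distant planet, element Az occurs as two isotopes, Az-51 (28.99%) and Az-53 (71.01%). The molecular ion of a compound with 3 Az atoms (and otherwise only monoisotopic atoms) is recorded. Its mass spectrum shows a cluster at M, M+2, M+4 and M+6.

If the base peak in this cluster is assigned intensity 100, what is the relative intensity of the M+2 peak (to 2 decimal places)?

40.83

(0.2899 + 0.7101)^3 gives M 0.0244, M+2 0.1790, M+4 0.4385, M+6 0.3581; the largest is M+4.
P(M+4) = C(3,2) × 0.2899^1 × 0.7101^2 = 3 × 0.2899 × 0.50424201 = 0.438539 (base)
P(M+2) = C(3,1) × 0.2899^2 × 0.7101^1 = 3 × 0.08404201 × 0.7101 = 0.179035
Relative intensity = 0.179035 / 0.438539 × 100 = 40.83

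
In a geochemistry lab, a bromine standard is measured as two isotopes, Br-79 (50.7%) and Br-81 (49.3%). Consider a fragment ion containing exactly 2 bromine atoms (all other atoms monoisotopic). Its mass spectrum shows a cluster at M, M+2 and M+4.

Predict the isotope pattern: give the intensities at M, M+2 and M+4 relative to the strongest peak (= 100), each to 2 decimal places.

51.42 : 100.00 : 48.62

Expanding (0.507 + 0.493)^2:
P(M) = 0.507^2 = 0.257049
P(M+2) = 2 × 0.507^1 × 0.493^1 = 0.499902
P(M+4) = 0.493^2 = 0.243049
The M+2 peak is largest (0.499902); scaling to 100 gives 51.42 : 100.00 : 48.62.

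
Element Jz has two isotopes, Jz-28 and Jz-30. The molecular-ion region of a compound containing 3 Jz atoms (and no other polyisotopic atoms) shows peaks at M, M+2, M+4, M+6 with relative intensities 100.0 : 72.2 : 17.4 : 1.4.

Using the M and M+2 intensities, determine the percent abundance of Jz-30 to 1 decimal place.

19.4%

Let p = fractional abundance of Jz-28. I(M+2)/I(M) = [C(3,1)·p^2·(1−p)] / p^3 = 3·(1−p)/p = 72.2/100.0 = 0.7220
(1−p)/p = 0.7220/3 = 0.2407  ⇒  p = 1/(1 + 0.2407) = 0.8060
Jz-28: 80.6%, Jz-30: 19.4%.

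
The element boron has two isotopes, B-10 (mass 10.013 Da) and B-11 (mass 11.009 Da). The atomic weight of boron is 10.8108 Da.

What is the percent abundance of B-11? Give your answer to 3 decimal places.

80.100%

Let x be the fractional abundance of B-10; then B-11 has abundance 1 − x.
10.013·x + 11.009·(1 − x) = 10.8108
(10.013 − 11.009)·x = 10.8108 − 11.009
x = -0.1982 / -0.996 = 0.19900 → 19.900% B-10, 80.100% B-11.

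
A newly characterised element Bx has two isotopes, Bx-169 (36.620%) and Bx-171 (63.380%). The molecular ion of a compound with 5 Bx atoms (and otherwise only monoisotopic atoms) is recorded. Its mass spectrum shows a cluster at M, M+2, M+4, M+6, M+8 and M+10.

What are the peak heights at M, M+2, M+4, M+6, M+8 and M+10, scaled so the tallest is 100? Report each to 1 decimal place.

Each Bx atom is independently Bx-169 (p = 0.36620) or Bx-171 (q = 0.63380); the cluster is the binomial expansion (p + q)^5.
P(M) = 0.36620^5 = 0.006586
P(M+2) = 5 × 0.36620^4 × 0.63380^1 = 0.056990
P(M+4) = 10 × 0.36620^3 × 0.63380^2 = 0.197269
P(M+6) = 10 × 0.36620^2 × 0.63380^3 = 0.341423
P(M+8) = 5 × 0.36620^1 × 0.63380^4 = 0.295459
P(M+10) = 0.63380^5 = 0.102273
The M+6 peak is largest (0.341423); scaling to 100 gives 1.9 : 16.7 : 57.8 : 100.0 : 86.5 : 30.0.

1.9 : 16.7 : 57.8 : 100.0 : 86.5 : 30.0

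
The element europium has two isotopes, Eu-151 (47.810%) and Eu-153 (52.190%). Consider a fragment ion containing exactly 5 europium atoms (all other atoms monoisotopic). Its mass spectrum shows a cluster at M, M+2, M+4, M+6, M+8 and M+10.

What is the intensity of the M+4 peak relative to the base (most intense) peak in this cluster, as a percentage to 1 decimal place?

(0.47810 + 0.52190)^5 gives M 0.0250, M+2 0.1363, M+4 0.2977, M+6 0.3249, M+8 0.1774, M+10 0.0387; the largest is M+6.
P(M+6) = C(5,3) × 0.47810^2 × 0.52190^3 = 10 × 0.22857961 × 0.14215492 = 0.324937 (base)
P(M+4) = C(5,2) × 0.47810^3 × 0.52190^2 = 10 × 0.10928391 × 0.27237961 = 0.297667
Relative intensity = 0.297667 / 0.324937 × 100 = 91.6

91.6%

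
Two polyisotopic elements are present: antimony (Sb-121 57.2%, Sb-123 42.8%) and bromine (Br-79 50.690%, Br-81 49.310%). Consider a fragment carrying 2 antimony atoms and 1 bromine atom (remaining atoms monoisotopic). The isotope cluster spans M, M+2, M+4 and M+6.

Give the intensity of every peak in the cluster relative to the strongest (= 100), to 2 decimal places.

Antimony pattern (n=2): 0.327184 : 0.489632 : 0.183184
Bromine pattern (n=1): 0.5069 : 0.4931
Convolve the two distributions (both contribute in 2-u steps):
  M: 0.327184×0.5069 = 0.165850
  M+2: 0.327184×0.4931 + 0.489632×0.5069 = 0.409529
  M+4: 0.489632×0.4931 + 0.183184×0.5069 = 0.334294
  M+6: 0.183184×0.4931 = 0.090328
Scale to base peak (0.409529) = 100: 40.50 : 100.00 : 81.63 : 22.06

40.50 : 100.00 : 81.63 : 22.06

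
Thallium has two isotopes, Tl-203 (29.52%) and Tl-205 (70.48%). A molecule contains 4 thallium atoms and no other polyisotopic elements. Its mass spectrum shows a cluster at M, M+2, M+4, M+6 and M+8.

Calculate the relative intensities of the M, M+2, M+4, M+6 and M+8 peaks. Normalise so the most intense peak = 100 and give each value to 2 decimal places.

1.84 : 17.54 : 62.83 : 100.00 : 59.69

The 4 Tl atoms are independent, so intensities follow the terms of (0.2952 + 0.7048)^4.
P(M) = 0.2952^4 = 0.007594
P(M+2) = 4 × 0.2952^3 × 0.7048^1 = 0.072523
P(M+4) = 6 × 0.2952^2 × 0.7048^2 = 0.259726
P(M+6) = 4 × 0.2952^1 × 0.7048^3 = 0.413403
P(M+8) = 0.7048^4 = 0.246754
The M+6 peak is largest (0.413403); scaling to 100 gives 1.84 : 17.54 : 62.83 : 100.00 : 59.69.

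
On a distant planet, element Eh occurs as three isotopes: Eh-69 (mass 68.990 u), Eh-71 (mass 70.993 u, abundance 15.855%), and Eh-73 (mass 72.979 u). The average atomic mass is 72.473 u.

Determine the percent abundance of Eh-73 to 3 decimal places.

The remaining 84.145% is split between Eh-69 (fraction x) and Eh-73 (fraction 0.84145 − x).
Substituting: 68.990x + 72.979(0.84145 − x) = 61.21705985
(68.990 − 72.979)x = -0.1911197  ⇒  x = 0.04791, y = 0.79354
Eh-69: 4.791%, Eh-73: 79.354%.

79.354%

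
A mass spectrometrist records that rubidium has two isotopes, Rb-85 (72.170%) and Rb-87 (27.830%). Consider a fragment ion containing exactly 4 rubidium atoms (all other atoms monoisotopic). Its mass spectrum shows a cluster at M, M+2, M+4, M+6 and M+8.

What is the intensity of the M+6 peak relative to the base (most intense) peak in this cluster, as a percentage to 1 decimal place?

(0.72170 + 0.27830)^4 gives M 0.2713, M+2 0.4184, M+4 0.2420, M+6 0.0622, M+8 0.0060; the largest is M+2.
P(M+2) = C(4,1) × 0.72170^3 × 0.27830^1 = 4 × 0.37589809 × 0.2783 = 0.418450 (base)
P(M+6) = C(4,3) × 0.72170^1 × 0.27830^3 = 4 × 0.7217 × 0.02155458 = 0.062224
Relative intensity = 0.062224 / 0.418450 × 100 = 14.9

14.9%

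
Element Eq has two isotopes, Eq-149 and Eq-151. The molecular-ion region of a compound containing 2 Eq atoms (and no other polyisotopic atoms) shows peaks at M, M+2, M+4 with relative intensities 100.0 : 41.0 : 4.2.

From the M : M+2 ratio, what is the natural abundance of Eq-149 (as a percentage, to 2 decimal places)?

82.99%

If p is the fraction of Eq that is Eq-149, then I(M+2)/I(M) = [C(2,1)·p^1·(1−p)] / p^2 = 2·(1−p)/p = 41.0/100.0 = 0.4100
(1−p)/p = 0.4100/2 = 0.2050  ⇒  p = 1/(1 + 0.2050) = 0.8299
Eq-149: 82.99%, Eq-151: 17.01%.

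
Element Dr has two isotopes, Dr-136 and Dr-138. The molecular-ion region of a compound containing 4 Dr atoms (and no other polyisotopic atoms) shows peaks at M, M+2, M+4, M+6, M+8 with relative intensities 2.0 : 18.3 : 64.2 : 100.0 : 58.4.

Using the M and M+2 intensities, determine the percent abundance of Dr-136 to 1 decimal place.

30.4%

If p is the fraction of Dr that is Dr-136, then I(M+2)/I(M) = [C(4,1)·p^3·(1−p)] / p^4 = 4·(1−p)/p = 18.3/2.0 = 9.1500
(1−p)/p = 9.1500/4 = 2.2875  ⇒  p = 1/(1 + 2.2875) = 0.3042
Dr-136: 30.4%, Dr-138: 69.6%.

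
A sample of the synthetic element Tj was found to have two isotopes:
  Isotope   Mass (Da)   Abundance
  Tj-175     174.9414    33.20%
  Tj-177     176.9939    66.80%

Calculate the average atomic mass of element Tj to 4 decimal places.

Ar = Σ fᵢ·mᵢ = 0.3320 × 174.9414 + 0.6680 × 176.9939
= 58.08054 + 118.23193 = 176.31247 Da

176.3125 Da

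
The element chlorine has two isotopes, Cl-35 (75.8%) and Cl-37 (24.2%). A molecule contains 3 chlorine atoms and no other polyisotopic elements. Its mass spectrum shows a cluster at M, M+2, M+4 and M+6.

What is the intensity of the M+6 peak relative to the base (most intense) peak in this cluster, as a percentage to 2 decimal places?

Term probabilities: M 0.4355, M+2 0.4171, M+4 0.1332, M+6 0.0142. Base peak = M.
P(M) = C(3,0) × 0.758^3 × 0.242^0 = 1 × 0.43551951 × 1.0000 = 0.435520 (base)
P(M+6) = C(3,3) × 0.758^0 × 0.242^3 = 1 × 1.0000 × 0.01417249 = 0.014172
Relative intensity = 0.014172 / 0.435520 × 100 = 3.25

3.25%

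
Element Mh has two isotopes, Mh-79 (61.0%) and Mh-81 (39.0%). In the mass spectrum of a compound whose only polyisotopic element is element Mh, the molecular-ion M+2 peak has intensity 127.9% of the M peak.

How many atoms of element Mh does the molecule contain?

2

The M+2/M ratio from n Mh atoms is n · q/p = n · 0.390/0.610.
n = 1.279 × 0.610/0.390 = 2.00 ≈ 2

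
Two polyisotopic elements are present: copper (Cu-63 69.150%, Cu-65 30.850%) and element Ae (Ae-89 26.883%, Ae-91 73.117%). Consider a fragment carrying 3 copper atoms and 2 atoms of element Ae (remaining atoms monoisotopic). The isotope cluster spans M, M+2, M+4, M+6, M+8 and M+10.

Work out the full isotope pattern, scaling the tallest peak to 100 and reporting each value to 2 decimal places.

6.55 : 44.37 : 100.00 : 86.66 : 32.08 : 4.30

Copper pattern (n=3): 0.33065611 : 0.44254842 : 0.19743483 : 0.02936064
Element Ae pattern (n=2): 0.07226957 : 0.39312086 : 0.53460957
Convolve the two distributions (both contribute in 2-u steps):
  M: 0.33065611×0.07226957 = 0.023896
  M+2: 0.33065611×0.39312086 + 0.44254842×0.07226957 = 0.161971
  M+4: 0.33065611×0.53460957 + 0.44254842×0.39312086 + 0.19743483×0.07226957 = 0.365015
  M+6: 0.44254842×0.53460957 + 0.19743483×0.39312086 + 0.02936064×0.07226957 = 0.316328
  M+8: 0.19743483×0.53460957 + 0.02936064×0.39312086 = 0.117093
  M+10: 0.02936064×0.53460957 = 0.015696
Scale to base peak (0.365015) = 100: 6.55 : 44.37 : 100.00 : 86.66 : 32.08 : 4.30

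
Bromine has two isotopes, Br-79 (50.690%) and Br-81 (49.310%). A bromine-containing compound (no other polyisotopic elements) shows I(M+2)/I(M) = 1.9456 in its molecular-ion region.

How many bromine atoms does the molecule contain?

2

The M+2/M ratio from n Br atoms is n · q/p = n · 0.49310/0.50690.
n = 1.9456 × 0.50690/0.49310 = 2.00 ≈ 2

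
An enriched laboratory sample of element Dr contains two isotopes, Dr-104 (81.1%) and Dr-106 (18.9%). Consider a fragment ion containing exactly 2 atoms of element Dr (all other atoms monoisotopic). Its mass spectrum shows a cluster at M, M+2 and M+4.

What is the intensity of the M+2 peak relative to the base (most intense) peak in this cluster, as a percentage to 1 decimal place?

46.6%

Binomial terms of (0.811 + 0.189)^2: M 0.6577, M+2 0.3066, M+4 0.0357 → M is the base peak.
P(M) = C(2,0) × 0.811^2 × 0.189^0 = 1 × 0.657721 × 1.0000 = 0.657721 (base)
P(M+2) = C(2,1) × 0.811^1 × 0.189^1 = 2 × 0.8110 × 0.1890 = 0.306558
Relative intensity = 0.306558 / 0.657721 × 100 = 46.6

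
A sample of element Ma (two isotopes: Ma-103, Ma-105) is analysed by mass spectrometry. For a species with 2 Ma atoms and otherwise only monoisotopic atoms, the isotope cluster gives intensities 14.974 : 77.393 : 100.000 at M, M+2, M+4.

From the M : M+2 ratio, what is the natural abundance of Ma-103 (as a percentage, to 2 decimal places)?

27.90%

If p is the fraction of Ma that is Ma-103, then I(M+2)/I(M) = [C(2,1)·p^1·(1−p)] / p^2 = 2·(1−p)/p = 77.393/14.974 = 5.1685
(1−p)/p = 5.1685/2 = 2.5842  ⇒  p = 1/(1 + 2.5842) = 0.2790
Ma-103: 27.90%, Ma-105: 72.10%.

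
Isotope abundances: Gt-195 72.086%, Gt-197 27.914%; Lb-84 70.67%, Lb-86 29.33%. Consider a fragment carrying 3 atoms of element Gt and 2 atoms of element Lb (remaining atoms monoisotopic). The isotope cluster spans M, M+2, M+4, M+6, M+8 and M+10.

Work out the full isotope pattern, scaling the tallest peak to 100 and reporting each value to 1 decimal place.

Element Gt pattern (n=3): 0.37458707 : 0.43515621 : 0.16850637 : 0.02175035
Element Lb pattern (n=2): 0.49942489 : 0.41455022 : 0.08602489
Convolve the two distributions (both contribute in 2-u steps):
  M: 0.37458707×0.49942489 = 0.187078
  M+2: 0.37458707×0.41455022 + 0.43515621×0.49942489 = 0.372613
  M+4: 0.37458707×0.08602489 + 0.43515621×0.41455022 + 0.16850637×0.49942489 = 0.296774
  M+6: 0.43515621×0.08602489 + 0.16850637×0.41455022 + 0.02175035×0.49942489 = 0.118151
  M+8: 0.16850637×0.08602489 + 0.02175035×0.41455022 = 0.023512
  M+10: 0.02175035×0.08602489 = 0.001871
Scale to base peak (0.372613) = 100: 50.2 : 100.0 : 79.6 : 31.7 : 6.3 : 0.5

50.2 : 100.0 : 79.6 : 31.7 : 6.3 : 0.5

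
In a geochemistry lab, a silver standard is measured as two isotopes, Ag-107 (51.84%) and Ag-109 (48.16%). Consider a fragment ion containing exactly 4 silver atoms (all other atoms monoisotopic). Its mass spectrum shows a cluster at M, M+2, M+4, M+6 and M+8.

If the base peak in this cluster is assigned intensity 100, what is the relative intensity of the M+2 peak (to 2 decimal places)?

(0.5184 + 0.4816)^4 gives M 0.0722, M+2 0.2684, M+4 0.3740, M+6 0.2316, M+8 0.0538; the largest is M+4.
P(M+4) = C(4,2) × 0.5184^2 × 0.4816^2 = 6 × 0.26873856 × 0.23193856 = 0.373985 (base)
P(M+2) = C(4,1) × 0.5184^3 × 0.4816^1 = 4 × 0.13931407 × 0.4816 = 0.268375
Relative intensity = 0.268375 / 0.373985 × 100 = 71.76

71.76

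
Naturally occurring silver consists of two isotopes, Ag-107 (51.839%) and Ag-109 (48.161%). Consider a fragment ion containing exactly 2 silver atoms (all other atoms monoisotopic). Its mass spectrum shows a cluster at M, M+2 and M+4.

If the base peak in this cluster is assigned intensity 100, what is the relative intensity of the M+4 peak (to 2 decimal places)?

(0.51839 + 0.48161)^2 gives M 0.2687, M+2 0.4993, M+4 0.2319; the largest is M+2.
P(M+2) = C(2,1) × 0.51839^1 × 0.48161^1 = 2 × 0.51839 × 0.48161 = 0.499324 (base)
P(M+4) = C(2,2) × 0.51839^0 × 0.48161^2 = 1 × 1.0000 × 0.23194819 = 0.231948
Relative intensity = 0.231948 / 0.499324 × 100 = 46.45

46.45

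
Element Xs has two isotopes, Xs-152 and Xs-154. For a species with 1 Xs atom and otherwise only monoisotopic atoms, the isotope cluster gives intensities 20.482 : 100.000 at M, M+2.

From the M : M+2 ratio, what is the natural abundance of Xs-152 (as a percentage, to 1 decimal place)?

If p is the fraction of Xs that is Xs-152, then I(M+2)/I(M) = [C(1,1)·p^0·(1−p)] / p^1 = 1·(1−p)/p = 100.000/20.482 = 4.8823
(1−p)/p = 4.8823/1 = 4.8823  ⇒  p = 1/(1 + 4.8823) = 0.1700
Xs-152: 17.0%, Xs-154: 83.0%.

17.0%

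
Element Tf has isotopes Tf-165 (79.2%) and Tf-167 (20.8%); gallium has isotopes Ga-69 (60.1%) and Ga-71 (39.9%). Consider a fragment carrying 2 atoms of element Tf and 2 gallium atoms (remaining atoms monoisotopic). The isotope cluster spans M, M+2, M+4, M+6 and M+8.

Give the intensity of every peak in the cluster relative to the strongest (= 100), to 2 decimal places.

Element Tf pattern (n=2): 0.627264 : 0.329472 : 0.043264
Gallium pattern (n=2): 0.361201 : 0.479598 : 0.159201
Convolve the two distributions (both contribute in 2-u steps):
  M: 0.627264×0.361201 = 0.226568
  M+2: 0.627264×0.479598 + 0.329472×0.361201 = 0.419840
  M+4: 0.627264×0.159201 + 0.329472×0.479598 + 0.043264×0.361201 = 0.273502
  M+6: 0.329472×0.159201 + 0.043264×0.479598 = 0.073202
  M+8: 0.043264×0.159201 = 0.006888
Scale to base peak (0.419840) = 100: 53.97 : 100.00 : 65.14 : 17.44 : 1.64

53.97 : 100.00 : 65.14 : 17.44 : 1.64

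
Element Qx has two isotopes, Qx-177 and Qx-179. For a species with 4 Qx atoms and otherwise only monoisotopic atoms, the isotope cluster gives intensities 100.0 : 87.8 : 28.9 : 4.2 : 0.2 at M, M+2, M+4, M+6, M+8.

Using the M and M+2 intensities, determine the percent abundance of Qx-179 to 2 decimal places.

18.00%

If p is the fraction of Qx that is Qx-177, then I(M+2)/I(M) = [C(4,1)·p^3·(1−p)] / p^4 = 4·(1−p)/p = 87.8/100.0 = 0.8780
(1−p)/p = 0.8780/4 = 0.2195  ⇒  p = 1/(1 + 0.2195) = 0.8200
Qx-177: 82.00%, Qx-179: 18.00%.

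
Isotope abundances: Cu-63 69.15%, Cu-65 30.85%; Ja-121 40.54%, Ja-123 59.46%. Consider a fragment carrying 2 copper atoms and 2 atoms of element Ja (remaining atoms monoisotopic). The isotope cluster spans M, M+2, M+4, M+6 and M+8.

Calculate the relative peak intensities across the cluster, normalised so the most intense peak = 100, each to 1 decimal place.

20.1 : 77.0 : 100.0 : 50.4 : 8.6

Copper pattern (n=2): 0.47817225 : 0.4266555 : 0.09517225
Element Ja pattern (n=2): 0.16434916 : 0.48210168 : 0.35354916
Convolve the two distributions (both contribute in 2-u steps):
  M: 0.47817225×0.16434916 = 0.078587
  M+2: 0.47817225×0.48210168 + 0.4266555×0.16434916 = 0.300648
  M+4: 0.47817225×0.35354916 + 0.4266555×0.48210168 + 0.09517225×0.16434916 = 0.390390
  M+6: 0.4266555×0.35354916 + 0.09517225×0.48210168 = 0.196726
  M+8: 0.09517225×0.35354916 = 0.033648
Scale to base peak (0.390390) = 100: 20.1 : 77.0 : 100.0 : 50.4 : 8.6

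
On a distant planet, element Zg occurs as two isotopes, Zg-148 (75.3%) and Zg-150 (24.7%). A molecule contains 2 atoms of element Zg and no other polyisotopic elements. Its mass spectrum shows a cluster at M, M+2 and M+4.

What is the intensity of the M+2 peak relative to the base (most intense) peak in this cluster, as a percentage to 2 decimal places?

Binomial terms of (0.753 + 0.247)^2: M 0.5670, M+2 0.3720, M+4 0.0610 → M is the base peak.
P(M) = C(2,0) × 0.753^2 × 0.247^0 = 1 × 0.567009 × 1.0000 = 0.567009 (base)
P(M+2) = C(2,1) × 0.753^1 × 0.247^1 = 2 × 0.7530 × 0.2470 = 0.371982
Relative intensity = 0.371982 / 0.567009 × 100 = 65.60

65.60%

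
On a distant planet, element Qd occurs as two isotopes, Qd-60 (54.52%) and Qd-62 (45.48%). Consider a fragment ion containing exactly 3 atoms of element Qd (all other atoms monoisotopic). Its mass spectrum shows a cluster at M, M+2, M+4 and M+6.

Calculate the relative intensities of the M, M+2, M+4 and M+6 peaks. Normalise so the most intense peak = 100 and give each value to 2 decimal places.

39.96 : 100.00 : 83.42 : 23.20

Expanding (0.5452 + 0.4548)^3:
P(M) = 0.5452^3 = 0.162057
P(M+2) = 3 × 0.5452^2 × 0.4548^1 = 0.405558
P(M+4) = 3 × 0.5452^1 × 0.4548^2 = 0.338312
P(M+6) = 0.4548^3 = 0.094072
The M+2 peak is largest (0.405558); scaling to 100 gives 39.96 : 100.00 : 83.42 : 23.20.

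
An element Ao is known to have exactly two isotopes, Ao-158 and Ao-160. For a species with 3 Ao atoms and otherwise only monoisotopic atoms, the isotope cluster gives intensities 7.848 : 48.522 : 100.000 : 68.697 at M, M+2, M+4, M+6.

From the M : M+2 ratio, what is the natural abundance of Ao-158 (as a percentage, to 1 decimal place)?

32.7%

Let p = fractional abundance of Ao-158. I(M+2)/I(M) = [C(3,1)·p^2·(1−p)] / p^3 = 3·(1−p)/p = 48.522/7.848 = 6.1827
(1−p)/p = 6.1827/3 = 2.0609  ⇒  p = 1/(1 + 2.0609) = 0.3267
Ao-158: 32.7%, Ao-160: 67.3%.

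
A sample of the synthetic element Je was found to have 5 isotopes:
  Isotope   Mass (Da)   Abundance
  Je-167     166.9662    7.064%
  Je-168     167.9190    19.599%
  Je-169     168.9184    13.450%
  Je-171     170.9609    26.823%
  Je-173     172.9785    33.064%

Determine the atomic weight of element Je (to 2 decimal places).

170.47 Da

Weight each isotope mass by its fractional abundance: 0.07064 × 166.9662 + 0.19599 × 167.9190 + 0.13450 × 168.9184 + 0.26823 × 170.9609 + 0.33064 × 172.9785
= 11.79449 + 32.91044 + 22.71952 + 45.85684 + 57.19361 = 170.47490 Da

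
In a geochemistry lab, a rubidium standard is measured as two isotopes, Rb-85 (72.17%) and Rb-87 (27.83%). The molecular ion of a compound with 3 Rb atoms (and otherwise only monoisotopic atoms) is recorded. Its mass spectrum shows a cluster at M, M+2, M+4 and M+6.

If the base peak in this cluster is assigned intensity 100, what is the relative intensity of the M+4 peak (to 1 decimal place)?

38.6

Term probabilities: M 0.3759, M+2 0.4349, M+4 0.1677, M+6 0.0216. Base peak = M+2.
P(M+2) = C(3,1) × 0.7217^2 × 0.2783^1 = 3 × 0.52085089 × 0.2783 = 0.434858 (base)
P(M+4) = C(3,2) × 0.7217^1 × 0.2783^2 = 3 × 0.7217 × 0.07745089 = 0.167689
Relative intensity = 0.167689 / 0.434858 × 100 = 38.6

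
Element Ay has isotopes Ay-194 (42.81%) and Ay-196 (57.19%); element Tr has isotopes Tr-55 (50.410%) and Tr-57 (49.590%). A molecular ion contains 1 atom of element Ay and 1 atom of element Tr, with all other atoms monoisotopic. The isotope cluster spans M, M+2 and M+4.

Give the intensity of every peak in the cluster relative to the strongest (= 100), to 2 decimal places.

43.11 : 100.00 : 56.65

Element Ay pattern (n=1): 0.4281 : 0.5719
Element Tr pattern (n=1): 0.5041 : 0.4959
Convolve the two distributions (both contribute in 2-u steps):
  M: 0.4281×0.5041 = 0.215805
  M+2: 0.4281×0.4959 + 0.5719×0.5041 = 0.500590
  M+4: 0.5719×0.4959 = 0.283605
Scale to base peak (0.500590) = 100: 43.11 : 100.00 : 56.65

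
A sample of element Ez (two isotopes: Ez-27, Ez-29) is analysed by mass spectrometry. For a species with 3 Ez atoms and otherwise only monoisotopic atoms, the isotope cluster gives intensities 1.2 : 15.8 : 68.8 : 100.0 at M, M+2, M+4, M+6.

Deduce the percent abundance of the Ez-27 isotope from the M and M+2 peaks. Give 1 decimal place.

Write p for the Ez-27 fraction. I(M+2)/I(M) = [C(3,1)·p^2·(1−p)] / p^3 = 3·(1−p)/p = 15.8/1.2 = 13.1667
(1−p)/p = 13.1667/3 = 4.3889  ⇒  p = 1/(1 + 4.3889) = 0.1856
Ez-27: 18.6%, Ez-29: 81.4%.

18.6%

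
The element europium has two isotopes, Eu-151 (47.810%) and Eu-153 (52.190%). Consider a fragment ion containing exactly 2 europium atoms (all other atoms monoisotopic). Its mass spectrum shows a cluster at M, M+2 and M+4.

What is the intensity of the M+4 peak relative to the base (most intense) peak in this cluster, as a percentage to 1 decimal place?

Term probabilities: M 0.2286, M+2 0.4990, M+4 0.2724. Base peak = M+2.
P(M+2) = C(2,1) × 0.47810^1 × 0.52190^1 = 2 × 0.4781 × 0.5219 = 0.499041 (base)
P(M+4) = C(2,2) × 0.47810^0 × 0.52190^2 = 1 × 1.0000 × 0.27237961 = 0.272380
Relative intensity = 0.272380 / 0.499041 × 100 = 54.6

54.6%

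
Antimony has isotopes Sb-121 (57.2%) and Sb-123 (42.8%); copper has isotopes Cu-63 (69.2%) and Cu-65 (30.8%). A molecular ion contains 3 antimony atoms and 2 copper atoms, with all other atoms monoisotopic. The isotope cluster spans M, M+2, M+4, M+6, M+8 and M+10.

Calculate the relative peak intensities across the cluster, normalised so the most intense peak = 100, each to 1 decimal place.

Antimony pattern (n=3): 0.18714925 : 0.42010426 : 0.31434374 : 0.07840275
Copper pattern (n=2): 0.478864 : 0.426272 : 0.094864
Convolve the two distributions (both contribute in 2-u steps):
  M: 0.18714925×0.478864 = 0.089619
  M+2: 0.18714925×0.426272 + 0.42010426×0.478864 = 0.280949
  M+4: 0.18714925×0.094864 + 0.42010426×0.426272 + 0.31434374×0.478864 = 0.347360
  M+6: 0.42010426×0.094864 + 0.31434374×0.426272 + 0.07840275×0.478864 = 0.211393
  M+8: 0.31434374×0.094864 + 0.07840275×0.426272 = 0.063241
  M+10: 0.07840275×0.094864 = 0.007438
Scale to base peak (0.347360) = 100: 25.8 : 80.9 : 100.0 : 60.9 : 18.2 : 2.1

25.8 : 80.9 : 100.0 : 60.9 : 18.2 : 2.1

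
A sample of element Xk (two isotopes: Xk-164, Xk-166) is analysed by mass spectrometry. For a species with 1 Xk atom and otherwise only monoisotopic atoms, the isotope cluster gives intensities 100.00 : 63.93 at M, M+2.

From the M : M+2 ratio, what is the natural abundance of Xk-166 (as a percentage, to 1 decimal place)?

Let p = fractional abundance of Xk-164. I(M+2)/I(M) = [C(1,1)·p^0·(1−p)] / p^1 = 1·(1−p)/p = 63.93/100.00 = 0.6393
(1−p)/p = 0.6393/1 = 0.6393  ⇒  p = 1/(1 + 0.6393) = 0.6100
Xk-164: 61.0%, Xk-166: 39.0%.

39.0%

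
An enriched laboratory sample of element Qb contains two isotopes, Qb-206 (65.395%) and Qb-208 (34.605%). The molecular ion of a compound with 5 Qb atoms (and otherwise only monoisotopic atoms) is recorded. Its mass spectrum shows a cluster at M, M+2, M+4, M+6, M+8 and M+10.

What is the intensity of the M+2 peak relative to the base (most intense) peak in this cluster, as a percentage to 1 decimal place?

94.5%

Term probabilities: M 0.1196, M+2 0.3164, M+4 0.3349, M+6 0.1772, M+8 0.0469, M+10 0.0050. Base peak = M+4.
P(M+4) = C(5,2) × 0.65395^3 × 0.34605^2 = 10 × 0.27966211 × 0.1197506 = 0.334897 (base)
P(M+2) = C(5,1) × 0.65395^4 × 0.34605^1 = 5 × 0.18288504 × 0.34605 = 0.316437
Relative intensity = 0.316437 / 0.334897 × 100 = 94.5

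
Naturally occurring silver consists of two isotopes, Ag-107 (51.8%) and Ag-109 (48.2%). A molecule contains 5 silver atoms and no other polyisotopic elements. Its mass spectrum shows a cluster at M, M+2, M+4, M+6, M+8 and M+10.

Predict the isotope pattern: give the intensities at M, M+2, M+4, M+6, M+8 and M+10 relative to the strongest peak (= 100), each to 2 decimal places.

11.55 : 53.73 : 100.00 : 93.05 : 43.29 : 8.06

The 5 Ag atoms are independent, so intensities follow the terms of (0.518 + 0.482)^5.
P(M) = 0.518^5 = 0.037295
P(M+2) = 5 × 0.518^4 × 0.482^1 = 0.173515
P(M+4) = 10 × 0.518^3 × 0.482^2 = 0.322911
P(M+6) = 10 × 0.518^2 × 0.482^3 = 0.300470
P(M+8) = 5 × 0.518^1 × 0.482^4 = 0.139794
P(M+10) = 0.482^5 = 0.026016
The M+4 peak is largest (0.322911); scaling to 100 gives 11.55 : 53.73 : 100.00 : 93.05 : 43.29 : 8.06.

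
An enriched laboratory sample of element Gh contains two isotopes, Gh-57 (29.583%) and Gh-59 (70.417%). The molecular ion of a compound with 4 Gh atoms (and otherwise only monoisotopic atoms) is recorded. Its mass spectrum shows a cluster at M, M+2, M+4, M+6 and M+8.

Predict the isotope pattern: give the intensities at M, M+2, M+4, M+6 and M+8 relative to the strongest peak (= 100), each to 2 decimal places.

1.85 : 17.65 : 63.02 : 100.00 : 59.51

The 4 Gh atoms are independent, so intensities follow the terms of (0.29583 + 0.70417)^4.
P(M) = 0.29583^4 = 0.007659
P(M+2) = 4 × 0.29583^3 × 0.70417^1 = 0.072923
P(M+4) = 6 × 0.29583^2 × 0.70417^2 = 0.260370
P(M+6) = 4 × 0.29583^1 × 0.70417^3 = 0.413176
P(M+8) = 0.70417^4 = 0.245873
The M+6 peak is largest (0.413176); scaling to 100 gives 1.85 : 17.65 : 63.02 : 100.00 : 59.51.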